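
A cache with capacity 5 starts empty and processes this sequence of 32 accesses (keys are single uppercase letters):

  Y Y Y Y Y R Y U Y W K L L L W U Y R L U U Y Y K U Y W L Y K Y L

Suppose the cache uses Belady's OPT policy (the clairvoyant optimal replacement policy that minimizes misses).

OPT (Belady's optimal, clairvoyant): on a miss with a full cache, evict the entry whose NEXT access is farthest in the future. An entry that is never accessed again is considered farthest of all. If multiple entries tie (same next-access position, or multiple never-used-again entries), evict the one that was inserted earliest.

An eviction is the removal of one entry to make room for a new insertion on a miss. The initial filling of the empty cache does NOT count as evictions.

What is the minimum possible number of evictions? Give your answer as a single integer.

OPT (Belady) simulation (capacity=5):
  1. access Y: MISS. Cache: [Y]
  2. access Y: HIT. Next use of Y: step 3. Cache: [Y]
  3. access Y: HIT. Next use of Y: step 4. Cache: [Y]
  4. access Y: HIT. Next use of Y: step 5. Cache: [Y]
  5. access Y: HIT. Next use of Y: step 7. Cache: [Y]
  6. access R: MISS. Cache: [Y R]
  7. access Y: HIT. Next use of Y: step 9. Cache: [Y R]
  8. access U: MISS. Cache: [Y R U]
  9. access Y: HIT. Next use of Y: step 17. Cache: [Y R U]
  10. access W: MISS. Cache: [Y R U W]
  11. access K: MISS. Cache: [Y R U W K]
  12. access L: MISS, evict K (next use: step 24). Cache: [Y R U W L]
  13. access L: HIT. Next use of L: step 14. Cache: [Y R U W L]
  14. access L: HIT. Next use of L: step 19. Cache: [Y R U W L]
  15. access W: HIT. Next use of W: step 27. Cache: [Y R U W L]
  16. access U: HIT. Next use of U: step 20. Cache: [Y R U W L]
  17. access Y: HIT. Next use of Y: step 22. Cache: [Y R U W L]
  18. access R: HIT. Next use of R: never. Cache: [Y R U W L]
  19. access L: HIT. Next use of L: step 28. Cache: [Y R U W L]
  20. access U: HIT. Next use of U: step 21. Cache: [Y R U W L]
  21. access U: HIT. Next use of U: step 25. Cache: [Y R U W L]
  22. access Y: HIT. Next use of Y: step 23. Cache: [Y R U W L]
  23. access Y: HIT. Next use of Y: step 26. Cache: [Y R U W L]
  24. access K: MISS, evict R (next use: never). Cache: [Y U W L K]
  25. access U: HIT. Next use of U: never. Cache: [Y U W L K]
  26. access Y: HIT. Next use of Y: step 29. Cache: [Y U W L K]
  27. access W: HIT. Next use of W: never. Cache: [Y U W L K]
  28. access L: HIT. Next use of L: step 32. Cache: [Y U W L K]
  29. access Y: HIT. Next use of Y: step 31. Cache: [Y U W L K]
  30. access K: HIT. Next use of K: never. Cache: [Y U W L K]
  31. access Y: HIT. Next use of Y: never. Cache: [Y U W L K]
  32. access L: HIT. Next use of L: never. Cache: [Y U W L K]
Total: 25 hits, 7 misses, 2 evictions

Answer: 2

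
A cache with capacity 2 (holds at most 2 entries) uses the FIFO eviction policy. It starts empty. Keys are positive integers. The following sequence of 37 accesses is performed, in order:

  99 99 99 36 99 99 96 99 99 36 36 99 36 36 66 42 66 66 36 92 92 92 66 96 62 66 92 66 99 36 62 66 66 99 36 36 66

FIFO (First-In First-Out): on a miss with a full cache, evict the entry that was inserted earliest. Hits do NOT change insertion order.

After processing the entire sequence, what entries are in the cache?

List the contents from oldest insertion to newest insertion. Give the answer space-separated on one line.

FIFO simulation (capacity=2):
  1. access 99: MISS. Cache (old->new): [99]
  2. access 99: HIT. Cache (old->new): [99]
  3. access 99: HIT. Cache (old->new): [99]
  4. access 36: MISS. Cache (old->new): [99 36]
  5. access 99: HIT. Cache (old->new): [99 36]
  6. access 99: HIT. Cache (old->new): [99 36]
  7. access 96: MISS, evict 99. Cache (old->new): [36 96]
  8. access 99: MISS, evict 36. Cache (old->new): [96 99]
  9. access 99: HIT. Cache (old->new): [96 99]
  10. access 36: MISS, evict 96. Cache (old->new): [99 36]
  11. access 36: HIT. Cache (old->new): [99 36]
  12. access 99: HIT. Cache (old->new): [99 36]
  13. access 36: HIT. Cache (old->new): [99 36]
  14. access 36: HIT. Cache (old->new): [99 36]
  15. access 66: MISS, evict 99. Cache (old->new): [36 66]
  16. access 42: MISS, evict 36. Cache (old->new): [66 42]
  17. access 66: HIT. Cache (old->new): [66 42]
  18. access 66: HIT. Cache (old->new): [66 42]
  19. access 36: MISS, evict 66. Cache (old->new): [42 36]
  20. access 92: MISS, evict 42. Cache (old->new): [36 92]
  21. access 92: HIT. Cache (old->new): [36 92]
  22. access 92: HIT. Cache (old->new): [36 92]
  23. access 66: MISS, evict 36. Cache (old->new): [92 66]
  24. access 96: MISS, evict 92. Cache (old->new): [66 96]
  25. access 62: MISS, evict 66. Cache (old->new): [96 62]
  26. access 66: MISS, evict 96. Cache (old->new): [62 66]
  27. access 92: MISS, evict 62. Cache (old->new): [66 92]
  28. access 66: HIT. Cache (old->new): [66 92]
  29. access 99: MISS, evict 66. Cache (old->new): [92 99]
  30. access 36: MISS, evict 92. Cache (old->new): [99 36]
  31. access 62: MISS, evict 99. Cache (old->new): [36 62]
  32. access 66: MISS, evict 36. Cache (old->new): [62 66]
  33. access 66: HIT. Cache (old->new): [62 66]
  34. access 99: MISS, evict 62. Cache (old->new): [66 99]
  35. access 36: MISS, evict 66. Cache (old->new): [99 36]
  36. access 36: HIT. Cache (old->new): [99 36]
  37. access 66: MISS, evict 99. Cache (old->new): [36 66]
Total: 16 hits, 21 misses, 19 evictions

Answer: 36 66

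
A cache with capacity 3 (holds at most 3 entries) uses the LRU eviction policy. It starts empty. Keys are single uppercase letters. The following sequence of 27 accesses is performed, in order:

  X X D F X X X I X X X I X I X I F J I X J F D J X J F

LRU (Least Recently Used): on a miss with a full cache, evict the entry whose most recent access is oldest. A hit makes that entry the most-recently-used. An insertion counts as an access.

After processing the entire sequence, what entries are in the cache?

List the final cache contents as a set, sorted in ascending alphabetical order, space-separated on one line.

LRU simulation (capacity=3):
  1. access X: MISS. Cache (LRU->MRU): [X]
  2. access X: HIT. Cache (LRU->MRU): [X]
  3. access D: MISS. Cache (LRU->MRU): [X D]
  4. access F: MISS. Cache (LRU->MRU): [X D F]
  5. access X: HIT. Cache (LRU->MRU): [D F X]
  6. access X: HIT. Cache (LRU->MRU): [D F X]
  7. access X: HIT. Cache (LRU->MRU): [D F X]
  8. access I: MISS, evict D. Cache (LRU->MRU): [F X I]
  9. access X: HIT. Cache (LRU->MRU): [F I X]
  10. access X: HIT. Cache (LRU->MRU): [F I X]
  11. access X: HIT. Cache (LRU->MRU): [F I X]
  12. access I: HIT. Cache (LRU->MRU): [F X I]
  13. access X: HIT. Cache (LRU->MRU): [F I X]
  14. access I: HIT. Cache (LRU->MRU): [F X I]
  15. access X: HIT. Cache (LRU->MRU): [F I X]
  16. access I: HIT. Cache (LRU->MRU): [F X I]
  17. access F: HIT. Cache (LRU->MRU): [X I F]
  18. access J: MISS, evict X. Cache (LRU->MRU): [I F J]
  19. access I: HIT. Cache (LRU->MRU): [F J I]
  20. access X: MISS, evict F. Cache (LRU->MRU): [J I X]
  21. access J: HIT. Cache (LRU->MRU): [I X J]
  22. access F: MISS, evict I. Cache (LRU->MRU): [X J F]
  23. access D: MISS, evict X. Cache (LRU->MRU): [J F D]
  24. access J: HIT. Cache (LRU->MRU): [F D J]
  25. access X: MISS, evict F. Cache (LRU->MRU): [D J X]
  26. access J: HIT. Cache (LRU->MRU): [D X J]
  27. access F: MISS, evict D. Cache (LRU->MRU): [X J F]
Total: 17 hits, 10 misses, 7 evictions

Answer: F J X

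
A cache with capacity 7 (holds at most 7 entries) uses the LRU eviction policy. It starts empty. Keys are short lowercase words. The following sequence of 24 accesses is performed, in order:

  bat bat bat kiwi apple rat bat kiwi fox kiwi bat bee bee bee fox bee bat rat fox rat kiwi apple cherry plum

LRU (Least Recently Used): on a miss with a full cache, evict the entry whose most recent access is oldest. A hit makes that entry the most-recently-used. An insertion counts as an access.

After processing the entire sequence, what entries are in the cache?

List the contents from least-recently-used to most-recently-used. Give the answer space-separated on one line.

Answer: bat fox rat kiwi apple cherry plum

Derivation:
LRU simulation (capacity=7):
  1. access bat: MISS. Cache (LRU->MRU): [bat]
  2. access bat: HIT. Cache (LRU->MRU): [bat]
  3. access bat: HIT. Cache (LRU->MRU): [bat]
  4. access kiwi: MISS. Cache (LRU->MRU): [bat kiwi]
  5. access apple: MISS. Cache (LRU->MRU): [bat kiwi apple]
  6. access rat: MISS. Cache (LRU->MRU): [bat kiwi apple rat]
  7. access bat: HIT. Cache (LRU->MRU): [kiwi apple rat bat]
  8. access kiwi: HIT. Cache (LRU->MRU): [apple rat bat kiwi]
  9. access fox: MISS. Cache (LRU->MRU): [apple rat bat kiwi fox]
  10. access kiwi: HIT. Cache (LRU->MRU): [apple rat bat fox kiwi]
  11. access bat: HIT. Cache (LRU->MRU): [apple rat fox kiwi bat]
  12. access bee: MISS. Cache (LRU->MRU): [apple rat fox kiwi bat bee]
  13. access bee: HIT. Cache (LRU->MRU): [apple rat fox kiwi bat bee]
  14. access bee: HIT. Cache (LRU->MRU): [apple rat fox kiwi bat bee]
  15. access fox: HIT. Cache (LRU->MRU): [apple rat kiwi bat bee fox]
  16. access bee: HIT. Cache (LRU->MRU): [apple rat kiwi bat fox bee]
  17. access bat: HIT. Cache (LRU->MRU): [apple rat kiwi fox bee bat]
  18. access rat: HIT. Cache (LRU->MRU): [apple kiwi fox bee bat rat]
  19. access fox: HIT. Cache (LRU->MRU): [apple kiwi bee bat rat fox]
  20. access rat: HIT. Cache (LRU->MRU): [apple kiwi bee bat fox rat]
  21. access kiwi: HIT. Cache (LRU->MRU): [apple bee bat fox rat kiwi]
  22. access apple: HIT. Cache (LRU->MRU): [bee bat fox rat kiwi apple]
  23. access cherry: MISS. Cache (LRU->MRU): [bee bat fox rat kiwi apple cherry]
  24. access plum: MISS, evict bee. Cache (LRU->MRU): [bat fox rat kiwi apple cherry plum]
Total: 16 hits, 8 misses, 1 evictions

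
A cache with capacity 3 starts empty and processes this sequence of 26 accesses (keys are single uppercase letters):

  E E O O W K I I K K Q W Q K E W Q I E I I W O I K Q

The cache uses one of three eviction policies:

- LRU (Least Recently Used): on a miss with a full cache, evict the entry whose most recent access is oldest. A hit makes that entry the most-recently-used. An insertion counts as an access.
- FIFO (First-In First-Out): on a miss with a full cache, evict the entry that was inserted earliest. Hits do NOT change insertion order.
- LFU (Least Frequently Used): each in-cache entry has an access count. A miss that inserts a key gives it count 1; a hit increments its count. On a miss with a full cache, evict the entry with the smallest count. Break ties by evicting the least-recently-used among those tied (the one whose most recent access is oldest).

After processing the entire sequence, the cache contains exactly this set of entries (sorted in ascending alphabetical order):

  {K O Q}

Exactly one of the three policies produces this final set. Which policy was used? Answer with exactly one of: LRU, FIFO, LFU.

Answer: FIFO

Derivation:
Simulating under each policy and comparing final sets:
  LRU: final set = {I K Q} -> differs
  FIFO: final set = {K O Q} -> MATCHES target
  LFU: final set = {I K Q} -> differs
Only FIFO produces the target set.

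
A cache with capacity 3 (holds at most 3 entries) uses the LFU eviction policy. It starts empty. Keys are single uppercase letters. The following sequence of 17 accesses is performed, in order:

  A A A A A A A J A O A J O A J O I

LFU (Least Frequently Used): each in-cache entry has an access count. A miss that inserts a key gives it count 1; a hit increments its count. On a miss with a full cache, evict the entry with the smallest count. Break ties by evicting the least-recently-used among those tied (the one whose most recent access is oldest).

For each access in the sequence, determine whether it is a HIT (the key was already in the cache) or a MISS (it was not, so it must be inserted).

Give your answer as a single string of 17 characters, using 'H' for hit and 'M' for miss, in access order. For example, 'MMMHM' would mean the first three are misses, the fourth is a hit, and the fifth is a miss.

Answer: MHHHHHHMHMHHHHHHM

Derivation:
LFU simulation (capacity=3):
  1. access A: MISS. Cache: [A(c=1)]
  2. access A: HIT, count now 2. Cache: [A(c=2)]
  3. access A: HIT, count now 3. Cache: [A(c=3)]
  4. access A: HIT, count now 4. Cache: [A(c=4)]
  5. access A: HIT, count now 5. Cache: [A(c=5)]
  6. access A: HIT, count now 6. Cache: [A(c=6)]
  7. access A: HIT, count now 7. Cache: [A(c=7)]
  8. access J: MISS. Cache: [J(c=1) A(c=7)]
  9. access A: HIT, count now 8. Cache: [J(c=1) A(c=8)]
  10. access O: MISS. Cache: [J(c=1) O(c=1) A(c=8)]
  11. access A: HIT, count now 9. Cache: [J(c=1) O(c=1) A(c=9)]
  12. access J: HIT, count now 2. Cache: [O(c=1) J(c=2) A(c=9)]
  13. access O: HIT, count now 2. Cache: [J(c=2) O(c=2) A(c=9)]
  14. access A: HIT, count now 10. Cache: [J(c=2) O(c=2) A(c=10)]
  15. access J: HIT, count now 3. Cache: [O(c=2) J(c=3) A(c=10)]
  16. access O: HIT, count now 3. Cache: [J(c=3) O(c=3) A(c=10)]
  17. access I: MISS, evict J(c=3). Cache: [I(c=1) O(c=3) A(c=10)]
Total: 13 hits, 4 misses, 1 evictions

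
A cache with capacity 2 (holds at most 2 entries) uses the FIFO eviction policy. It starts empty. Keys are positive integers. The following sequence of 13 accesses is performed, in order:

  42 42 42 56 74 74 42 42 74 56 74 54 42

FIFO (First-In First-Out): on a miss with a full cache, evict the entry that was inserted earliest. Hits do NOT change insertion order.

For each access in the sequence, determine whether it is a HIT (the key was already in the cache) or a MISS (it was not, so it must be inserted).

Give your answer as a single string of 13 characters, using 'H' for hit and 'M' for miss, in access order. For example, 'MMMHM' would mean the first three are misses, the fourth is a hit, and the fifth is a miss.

FIFO simulation (capacity=2):
  1. access 42: MISS. Cache (old->new): [42]
  2. access 42: HIT. Cache (old->new): [42]
  3. access 42: HIT. Cache (old->new): [42]
  4. access 56: MISS. Cache (old->new): [42 56]
  5. access 74: MISS, evict 42. Cache (old->new): [56 74]
  6. access 74: HIT. Cache (old->new): [56 74]
  7. access 42: MISS, evict 56. Cache (old->new): [74 42]
  8. access 42: HIT. Cache (old->new): [74 42]
  9. access 74: HIT. Cache (old->new): [74 42]
  10. access 56: MISS, evict 74. Cache (old->new): [42 56]
  11. access 74: MISS, evict 42. Cache (old->new): [56 74]
  12. access 54: MISS, evict 56. Cache (old->new): [74 54]
  13. access 42: MISS, evict 74. Cache (old->new): [54 42]
Total: 5 hits, 8 misses, 6 evictions

Answer: MHHMMHMHHMMMM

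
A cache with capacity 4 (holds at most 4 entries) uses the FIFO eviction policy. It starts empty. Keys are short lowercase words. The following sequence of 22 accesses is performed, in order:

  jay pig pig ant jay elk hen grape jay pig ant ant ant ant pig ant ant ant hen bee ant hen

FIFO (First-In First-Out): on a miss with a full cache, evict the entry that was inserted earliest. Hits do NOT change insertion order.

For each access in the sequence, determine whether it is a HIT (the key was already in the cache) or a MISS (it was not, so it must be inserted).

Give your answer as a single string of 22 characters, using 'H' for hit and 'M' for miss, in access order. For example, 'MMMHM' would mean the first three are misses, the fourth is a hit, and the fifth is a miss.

FIFO simulation (capacity=4):
  1. access jay: MISS. Cache (old->new): [jay]
  2. access pig: MISS. Cache (old->new): [jay pig]
  3. access pig: HIT. Cache (old->new): [jay pig]
  4. access ant: MISS. Cache (old->new): [jay pig ant]
  5. access jay: HIT. Cache (old->new): [jay pig ant]
  6. access elk: MISS. Cache (old->new): [jay pig ant elk]
  7. access hen: MISS, evict jay. Cache (old->new): [pig ant elk hen]
  8. access grape: MISS, evict pig. Cache (old->new): [ant elk hen grape]
  9. access jay: MISS, evict ant. Cache (old->new): [elk hen grape jay]
  10. access pig: MISS, evict elk. Cache (old->new): [hen grape jay pig]
  11. access ant: MISS, evict hen. Cache (old->new): [grape jay pig ant]
  12. access ant: HIT. Cache (old->new): [grape jay pig ant]
  13. access ant: HIT. Cache (old->new): [grape jay pig ant]
  14. access ant: HIT. Cache (old->new): [grape jay pig ant]
  15. access pig: HIT. Cache (old->new): [grape jay pig ant]
  16. access ant: HIT. Cache (old->new): [grape jay pig ant]
  17. access ant: HIT. Cache (old->new): [grape jay pig ant]
  18. access ant: HIT. Cache (old->new): [grape jay pig ant]
  19. access hen: MISS, evict grape. Cache (old->new): [jay pig ant hen]
  20. access bee: MISS, evict jay. Cache (old->new): [pig ant hen bee]
  21. access ant: HIT. Cache (old->new): [pig ant hen bee]
  22. access hen: HIT. Cache (old->new): [pig ant hen bee]
Total: 11 hits, 11 misses, 7 evictions

Answer: MMHMHMMMMMMHHHHHHHMMHH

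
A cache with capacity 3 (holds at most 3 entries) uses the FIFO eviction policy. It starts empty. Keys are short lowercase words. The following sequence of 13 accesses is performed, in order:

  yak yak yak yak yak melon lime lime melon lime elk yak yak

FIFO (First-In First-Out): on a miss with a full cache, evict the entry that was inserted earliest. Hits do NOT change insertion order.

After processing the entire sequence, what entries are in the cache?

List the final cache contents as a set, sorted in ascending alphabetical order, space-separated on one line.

FIFO simulation (capacity=3):
  1. access yak: MISS. Cache (old->new): [yak]
  2. access yak: HIT. Cache (old->new): [yak]
  3. access yak: HIT. Cache (old->new): [yak]
  4. access yak: HIT. Cache (old->new): [yak]
  5. access yak: HIT. Cache (old->new): [yak]
  6. access melon: MISS. Cache (old->new): [yak melon]
  7. access lime: MISS. Cache (old->new): [yak melon lime]
  8. access lime: HIT. Cache (old->new): [yak melon lime]
  9. access melon: HIT. Cache (old->new): [yak melon lime]
  10. access lime: HIT. Cache (old->new): [yak melon lime]
  11. access elk: MISS, evict yak. Cache (old->new): [melon lime elk]
  12. access yak: MISS, evict melon. Cache (old->new): [lime elk yak]
  13. access yak: HIT. Cache (old->new): [lime elk yak]
Total: 8 hits, 5 misses, 2 evictions

Answer: elk lime yak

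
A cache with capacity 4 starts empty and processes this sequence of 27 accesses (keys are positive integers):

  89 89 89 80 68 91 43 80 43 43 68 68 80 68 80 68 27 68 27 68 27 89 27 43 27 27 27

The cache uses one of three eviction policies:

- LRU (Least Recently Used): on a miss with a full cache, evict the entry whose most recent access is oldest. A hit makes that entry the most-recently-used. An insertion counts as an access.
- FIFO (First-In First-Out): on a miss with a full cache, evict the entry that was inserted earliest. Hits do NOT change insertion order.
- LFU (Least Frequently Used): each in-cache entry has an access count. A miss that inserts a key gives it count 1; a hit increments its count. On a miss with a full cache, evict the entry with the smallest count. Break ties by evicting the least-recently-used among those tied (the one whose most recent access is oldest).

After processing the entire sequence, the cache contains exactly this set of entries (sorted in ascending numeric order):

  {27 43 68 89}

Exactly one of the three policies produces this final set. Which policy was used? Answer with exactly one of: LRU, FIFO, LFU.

Simulating under each policy and comparing final sets:
  LRU: final set = {27 43 68 89} -> MATCHES target
  FIFO: final set = {27 43 89 91} -> differs
  LFU: final set = {27 43 68 80} -> differs
Only LRU produces the target set.

Answer: LRU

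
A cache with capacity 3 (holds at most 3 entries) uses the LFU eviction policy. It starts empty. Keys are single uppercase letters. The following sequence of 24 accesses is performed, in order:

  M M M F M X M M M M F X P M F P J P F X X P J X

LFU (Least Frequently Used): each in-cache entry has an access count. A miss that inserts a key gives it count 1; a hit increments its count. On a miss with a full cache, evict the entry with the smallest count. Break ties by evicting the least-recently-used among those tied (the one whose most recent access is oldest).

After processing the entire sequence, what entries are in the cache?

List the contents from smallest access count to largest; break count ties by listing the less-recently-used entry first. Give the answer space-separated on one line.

Answer: J X M

Derivation:
LFU simulation (capacity=3):
  1. access M: MISS. Cache: [M(c=1)]
  2. access M: HIT, count now 2. Cache: [M(c=2)]
  3. access M: HIT, count now 3. Cache: [M(c=3)]
  4. access F: MISS. Cache: [F(c=1) M(c=3)]
  5. access M: HIT, count now 4. Cache: [F(c=1) M(c=4)]
  6. access X: MISS. Cache: [F(c=1) X(c=1) M(c=4)]
  7. access M: HIT, count now 5. Cache: [F(c=1) X(c=1) M(c=5)]
  8. access M: HIT, count now 6. Cache: [F(c=1) X(c=1) M(c=6)]
  9. access M: HIT, count now 7. Cache: [F(c=1) X(c=1) M(c=7)]
  10. access M: HIT, count now 8. Cache: [F(c=1) X(c=1) M(c=8)]
  11. access F: HIT, count now 2. Cache: [X(c=1) F(c=2) M(c=8)]
  12. access X: HIT, count now 2. Cache: [F(c=2) X(c=2) M(c=8)]
  13. access P: MISS, evict F(c=2). Cache: [P(c=1) X(c=2) M(c=8)]
  14. access M: HIT, count now 9. Cache: [P(c=1) X(c=2) M(c=9)]
  15. access F: MISS, evict P(c=1). Cache: [F(c=1) X(c=2) M(c=9)]
  16. access P: MISS, evict F(c=1). Cache: [P(c=1) X(c=2) M(c=9)]
  17. access J: MISS, evict P(c=1). Cache: [J(c=1) X(c=2) M(c=9)]
  18. access P: MISS, evict J(c=1). Cache: [P(c=1) X(c=2) M(c=9)]
  19. access F: MISS, evict P(c=1). Cache: [F(c=1) X(c=2) M(c=9)]
  20. access X: HIT, count now 3. Cache: [F(c=1) X(c=3) M(c=9)]
  21. access X: HIT, count now 4. Cache: [F(c=1) X(c=4) M(c=9)]
  22. access P: MISS, evict F(c=1). Cache: [P(c=1) X(c=4) M(c=9)]
  23. access J: MISS, evict P(c=1). Cache: [J(c=1) X(c=4) M(c=9)]
  24. access X: HIT, count now 5. Cache: [J(c=1) X(c=5) M(c=9)]
Total: 13 hits, 11 misses, 8 evictions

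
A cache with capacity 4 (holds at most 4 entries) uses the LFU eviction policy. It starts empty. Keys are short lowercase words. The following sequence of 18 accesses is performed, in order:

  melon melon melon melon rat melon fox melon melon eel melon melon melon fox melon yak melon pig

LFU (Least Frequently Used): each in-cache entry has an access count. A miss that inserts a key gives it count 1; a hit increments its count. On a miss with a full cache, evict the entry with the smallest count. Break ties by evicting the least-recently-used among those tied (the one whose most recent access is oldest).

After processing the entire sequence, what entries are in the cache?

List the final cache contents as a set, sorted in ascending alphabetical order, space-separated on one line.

LFU simulation (capacity=4):
  1. access melon: MISS. Cache: [melon(c=1)]
  2. access melon: HIT, count now 2. Cache: [melon(c=2)]
  3. access melon: HIT, count now 3. Cache: [melon(c=3)]
  4. access melon: HIT, count now 4. Cache: [melon(c=4)]
  5. access rat: MISS. Cache: [rat(c=1) melon(c=4)]
  6. access melon: HIT, count now 5. Cache: [rat(c=1) melon(c=5)]
  7. access fox: MISS. Cache: [rat(c=1) fox(c=1) melon(c=5)]
  8. access melon: HIT, count now 6. Cache: [rat(c=1) fox(c=1) melon(c=6)]
  9. access melon: HIT, count now 7. Cache: [rat(c=1) fox(c=1) melon(c=7)]
  10. access eel: MISS. Cache: [rat(c=1) fox(c=1) eel(c=1) melon(c=7)]
  11. access melon: HIT, count now 8. Cache: [rat(c=1) fox(c=1) eel(c=1) melon(c=8)]
  12. access melon: HIT, count now 9. Cache: [rat(c=1) fox(c=1) eel(c=1) melon(c=9)]
  13. access melon: HIT, count now 10. Cache: [rat(c=1) fox(c=1) eel(c=1) melon(c=10)]
  14. access fox: HIT, count now 2. Cache: [rat(c=1) eel(c=1) fox(c=2) melon(c=10)]
  15. access melon: HIT, count now 11. Cache: [rat(c=1) eel(c=1) fox(c=2) melon(c=11)]
  16. access yak: MISS, evict rat(c=1). Cache: [eel(c=1) yak(c=1) fox(c=2) melon(c=11)]
  17. access melon: HIT, count now 12. Cache: [eel(c=1) yak(c=1) fox(c=2) melon(c=12)]
  18. access pig: MISS, evict eel(c=1). Cache: [yak(c=1) pig(c=1) fox(c=2) melon(c=12)]
Total: 12 hits, 6 misses, 2 evictions

Answer: fox melon pig yak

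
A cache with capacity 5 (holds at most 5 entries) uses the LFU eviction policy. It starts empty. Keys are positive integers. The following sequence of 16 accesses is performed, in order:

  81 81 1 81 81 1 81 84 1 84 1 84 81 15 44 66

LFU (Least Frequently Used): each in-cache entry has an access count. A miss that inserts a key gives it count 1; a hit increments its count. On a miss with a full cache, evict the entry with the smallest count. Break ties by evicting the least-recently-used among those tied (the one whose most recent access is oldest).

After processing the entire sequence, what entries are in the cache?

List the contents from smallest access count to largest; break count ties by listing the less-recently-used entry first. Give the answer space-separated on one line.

LFU simulation (capacity=5):
  1. access 81: MISS. Cache: [81(c=1)]
  2. access 81: HIT, count now 2. Cache: [81(c=2)]
  3. access 1: MISS. Cache: [1(c=1) 81(c=2)]
  4. access 81: HIT, count now 3. Cache: [1(c=1) 81(c=3)]
  5. access 81: HIT, count now 4. Cache: [1(c=1) 81(c=4)]
  6. access 1: HIT, count now 2. Cache: [1(c=2) 81(c=4)]
  7. access 81: HIT, count now 5. Cache: [1(c=2) 81(c=5)]
  8. access 84: MISS. Cache: [84(c=1) 1(c=2) 81(c=5)]
  9. access 1: HIT, count now 3. Cache: [84(c=1) 1(c=3) 81(c=5)]
  10. access 84: HIT, count now 2. Cache: [84(c=2) 1(c=3) 81(c=5)]
  11. access 1: HIT, count now 4. Cache: [84(c=2) 1(c=4) 81(c=5)]
  12. access 84: HIT, count now 3. Cache: [84(c=3) 1(c=4) 81(c=5)]
  13. access 81: HIT, count now 6. Cache: [84(c=3) 1(c=4) 81(c=6)]
  14. access 15: MISS. Cache: [15(c=1) 84(c=3) 1(c=4) 81(c=6)]
  15. access 44: MISS. Cache: [15(c=1) 44(c=1) 84(c=3) 1(c=4) 81(c=6)]
  16. access 66: MISS, evict 15(c=1). Cache: [44(c=1) 66(c=1) 84(c=3) 1(c=4) 81(c=6)]
Total: 10 hits, 6 misses, 1 evictions

Answer: 44 66 84 1 81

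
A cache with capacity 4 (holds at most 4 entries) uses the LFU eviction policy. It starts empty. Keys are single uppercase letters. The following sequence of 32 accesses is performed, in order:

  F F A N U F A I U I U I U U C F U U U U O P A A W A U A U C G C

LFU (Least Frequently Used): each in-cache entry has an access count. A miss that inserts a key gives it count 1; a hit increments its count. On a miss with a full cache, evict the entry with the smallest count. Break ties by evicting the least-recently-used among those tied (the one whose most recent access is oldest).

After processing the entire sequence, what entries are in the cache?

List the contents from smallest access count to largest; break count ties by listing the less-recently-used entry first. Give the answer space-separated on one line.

Answer: C I F U

Derivation:
LFU simulation (capacity=4):
  1. access F: MISS. Cache: [F(c=1)]
  2. access F: HIT, count now 2. Cache: [F(c=2)]
  3. access A: MISS. Cache: [A(c=1) F(c=2)]
  4. access N: MISS. Cache: [A(c=1) N(c=1) F(c=2)]
  5. access U: MISS. Cache: [A(c=1) N(c=1) U(c=1) F(c=2)]
  6. access F: HIT, count now 3. Cache: [A(c=1) N(c=1) U(c=1) F(c=3)]
  7. access A: HIT, count now 2. Cache: [N(c=1) U(c=1) A(c=2) F(c=3)]
  8. access I: MISS, evict N(c=1). Cache: [U(c=1) I(c=1) A(c=2) F(c=3)]
  9. access U: HIT, count now 2. Cache: [I(c=1) A(c=2) U(c=2) F(c=3)]
  10. access I: HIT, count now 2. Cache: [A(c=2) U(c=2) I(c=2) F(c=3)]
  11. access U: HIT, count now 3. Cache: [A(c=2) I(c=2) F(c=3) U(c=3)]
  12. access I: HIT, count now 3. Cache: [A(c=2) F(c=3) U(c=3) I(c=3)]
  13. access U: HIT, count now 4. Cache: [A(c=2) F(c=3) I(c=3) U(c=4)]
  14. access U: HIT, count now 5. Cache: [A(c=2) F(c=3) I(c=3) U(c=5)]
  15. access C: MISS, evict A(c=2). Cache: [C(c=1) F(c=3) I(c=3) U(c=5)]
  16. access F: HIT, count now 4. Cache: [C(c=1) I(c=3) F(c=4) U(c=5)]
  17. access U: HIT, count now 6. Cache: [C(c=1) I(c=3) F(c=4) U(c=6)]
  18. access U: HIT, count now 7. Cache: [C(c=1) I(c=3) F(c=4) U(c=7)]
  19. access U: HIT, count now 8. Cache: [C(c=1) I(c=3) F(c=4) U(c=8)]
  20. access U: HIT, count now 9. Cache: [C(c=1) I(c=3) F(c=4) U(c=9)]
  21. access O: MISS, evict C(c=1). Cache: [O(c=1) I(c=3) F(c=4) U(c=9)]
  22. access P: MISS, evict O(c=1). Cache: [P(c=1) I(c=3) F(c=4) U(c=9)]
  23. access A: MISS, evict P(c=1). Cache: [A(c=1) I(c=3) F(c=4) U(c=9)]
  24. access A: HIT, count now 2. Cache: [A(c=2) I(c=3) F(c=4) U(c=9)]
  25. access W: MISS, evict A(c=2). Cache: [W(c=1) I(c=3) F(c=4) U(c=9)]
  26. access A: MISS, evict W(c=1). Cache: [A(c=1) I(c=3) F(c=4) U(c=9)]
  27. access U: HIT, count now 10. Cache: [A(c=1) I(c=3) F(c=4) U(c=10)]
  28. access A: HIT, count now 2. Cache: [A(c=2) I(c=3) F(c=4) U(c=10)]
  29. access U: HIT, count now 11. Cache: [A(c=2) I(c=3) F(c=4) U(c=11)]
  30. access C: MISS, evict A(c=2). Cache: [C(c=1) I(c=3) F(c=4) U(c=11)]
  31. access G: MISS, evict C(c=1). Cache: [G(c=1) I(c=3) F(c=4) U(c=11)]
  32. access C: MISS, evict G(c=1). Cache: [C(c=1) I(c=3) F(c=4) U(c=11)]
Total: 18 hits, 14 misses, 10 evictions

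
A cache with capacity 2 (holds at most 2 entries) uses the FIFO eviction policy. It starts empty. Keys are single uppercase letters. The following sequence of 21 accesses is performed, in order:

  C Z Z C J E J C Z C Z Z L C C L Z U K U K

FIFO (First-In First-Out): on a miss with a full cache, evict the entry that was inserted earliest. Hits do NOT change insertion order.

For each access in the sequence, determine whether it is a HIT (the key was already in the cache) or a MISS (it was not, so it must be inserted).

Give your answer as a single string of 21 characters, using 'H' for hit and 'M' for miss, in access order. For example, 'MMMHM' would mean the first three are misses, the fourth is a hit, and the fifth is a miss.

FIFO simulation (capacity=2):
  1. access C: MISS. Cache (old->new): [C]
  2. access Z: MISS. Cache (old->new): [C Z]
  3. access Z: HIT. Cache (old->new): [C Z]
  4. access C: HIT. Cache (old->new): [C Z]
  5. access J: MISS, evict C. Cache (old->new): [Z J]
  6. access E: MISS, evict Z. Cache (old->new): [J E]
  7. access J: HIT. Cache (old->new): [J E]
  8. access C: MISS, evict J. Cache (old->new): [E C]
  9. access Z: MISS, evict E. Cache (old->new): [C Z]
  10. access C: HIT. Cache (old->new): [C Z]
  11. access Z: HIT. Cache (old->new): [C Z]
  12. access Z: HIT. Cache (old->new): [C Z]
  13. access L: MISS, evict C. Cache (old->new): [Z L]
  14. access C: MISS, evict Z. Cache (old->new): [L C]
  15. access C: HIT. Cache (old->new): [L C]
  16. access L: HIT. Cache (old->new): [L C]
  17. access Z: MISS, evict L. Cache (old->new): [C Z]
  18. access U: MISS, evict C. Cache (old->new): [Z U]
  19. access K: MISS, evict Z. Cache (old->new): [U K]
  20. access U: HIT. Cache (old->new): [U K]
  21. access K: HIT. Cache (old->new): [U K]
Total: 10 hits, 11 misses, 9 evictions

Answer: MMHHMMHMMHHHMMHHMMMHH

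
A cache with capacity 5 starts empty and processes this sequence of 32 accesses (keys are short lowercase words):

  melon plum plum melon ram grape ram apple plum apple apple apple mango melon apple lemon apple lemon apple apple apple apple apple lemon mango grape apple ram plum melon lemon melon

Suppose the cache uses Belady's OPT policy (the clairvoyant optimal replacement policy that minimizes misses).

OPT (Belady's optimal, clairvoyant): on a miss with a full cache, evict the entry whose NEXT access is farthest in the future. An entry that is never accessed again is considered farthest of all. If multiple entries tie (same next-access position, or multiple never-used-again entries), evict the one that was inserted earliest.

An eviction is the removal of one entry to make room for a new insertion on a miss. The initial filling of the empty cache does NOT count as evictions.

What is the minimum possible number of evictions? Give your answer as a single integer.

OPT (Belady) simulation (capacity=5):
  1. access melon: MISS. Cache: [melon]
  2. access plum: MISS. Cache: [melon plum]
  3. access plum: HIT. Next use of plum: step 9. Cache: [melon plum]
  4. access melon: HIT. Next use of melon: step 14. Cache: [melon plum]
  5. access ram: MISS. Cache: [melon plum ram]
  6. access grape: MISS. Cache: [melon plum ram grape]
  7. access ram: HIT. Next use of ram: step 28. Cache: [melon plum ram grape]
  8. access apple: MISS. Cache: [melon plum ram grape apple]
  9. access plum: HIT. Next use of plum: step 29. Cache: [melon plum ram grape apple]
  10. access apple: HIT. Next use of apple: step 11. Cache: [melon plum ram grape apple]
  11. access apple: HIT. Next use of apple: step 12. Cache: [melon plum ram grape apple]
  12. access apple: HIT. Next use of apple: step 15. Cache: [melon plum ram grape apple]
  13. access mango: MISS, evict plum (next use: step 29). Cache: [melon ram grape apple mango]
  14. access melon: HIT. Next use of melon: step 30. Cache: [melon ram grape apple mango]
  15. access apple: HIT. Next use of apple: step 17. Cache: [melon ram grape apple mango]
  16. access lemon: MISS, evict melon (next use: step 30). Cache: [ram grape apple mango lemon]
  17. access apple: HIT. Next use of apple: step 19. Cache: [ram grape apple mango lemon]
  18. access lemon: HIT. Next use of lemon: step 24. Cache: [ram grape apple mango lemon]
  19. access apple: HIT. Next use of apple: step 20. Cache: [ram grape apple mango lemon]
  20. access apple: HIT. Next use of apple: step 21. Cache: [ram grape apple mango lemon]
  21. access apple: HIT. Next use of apple: step 22. Cache: [ram grape apple mango lemon]
  22. access apple: HIT. Next use of apple: step 23. Cache: [ram grape apple mango lemon]
  23. access apple: HIT. Next use of apple: step 27. Cache: [ram grape apple mango lemon]
  24. access lemon: HIT. Next use of lemon: step 31. Cache: [ram grape apple mango lemon]
  25. access mango: HIT. Next use of mango: never. Cache: [ram grape apple mango lemon]
  26. access grape: HIT. Next use of grape: never. Cache: [ram grape apple mango lemon]
  27. access apple: HIT. Next use of apple: never. Cache: [ram grape apple mango lemon]
  28. access ram: HIT. Next use of ram: never. Cache: [ram grape apple mango lemon]
  29. access plum: MISS, evict ram (next use: never). Cache: [grape apple mango lemon plum]
  30. access melon: MISS, evict grape (next use: never). Cache: [apple mango lemon plum melon]
  31. access lemon: HIT. Next use of lemon: never. Cache: [apple mango lemon plum melon]
  32. access melon: HIT. Next use of melon: never. Cache: [apple mango lemon plum melon]
Total: 23 hits, 9 misses, 4 evictions

Answer: 4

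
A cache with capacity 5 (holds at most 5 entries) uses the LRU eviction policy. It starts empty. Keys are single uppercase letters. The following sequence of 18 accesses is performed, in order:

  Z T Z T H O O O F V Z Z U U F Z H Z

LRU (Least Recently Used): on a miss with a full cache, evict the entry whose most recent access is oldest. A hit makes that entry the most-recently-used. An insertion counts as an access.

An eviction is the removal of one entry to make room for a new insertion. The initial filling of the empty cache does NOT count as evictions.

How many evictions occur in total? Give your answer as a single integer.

Answer: 4

Derivation:
LRU simulation (capacity=5):
  1. access Z: MISS. Cache (LRU->MRU): [Z]
  2. access T: MISS. Cache (LRU->MRU): [Z T]
  3. access Z: HIT. Cache (LRU->MRU): [T Z]
  4. access T: HIT. Cache (LRU->MRU): [Z T]
  5. access H: MISS. Cache (LRU->MRU): [Z T H]
  6. access O: MISS. Cache (LRU->MRU): [Z T H O]
  7. access O: HIT. Cache (LRU->MRU): [Z T H O]
  8. access O: HIT. Cache (LRU->MRU): [Z T H O]
  9. access F: MISS. Cache (LRU->MRU): [Z T H O F]
  10. access V: MISS, evict Z. Cache (LRU->MRU): [T H O F V]
  11. access Z: MISS, evict T. Cache (LRU->MRU): [H O F V Z]
  12. access Z: HIT. Cache (LRU->MRU): [H O F V Z]
  13. access U: MISS, evict H. Cache (LRU->MRU): [O F V Z U]
  14. access U: HIT. Cache (LRU->MRU): [O F V Z U]
  15. access F: HIT. Cache (LRU->MRU): [O V Z U F]
  16. access Z: HIT. Cache (LRU->MRU): [O V U F Z]
  17. access H: MISS, evict O. Cache (LRU->MRU): [V U F Z H]
  18. access Z: HIT. Cache (LRU->MRU): [V U F H Z]
Total: 9 hits, 9 misses, 4 evictions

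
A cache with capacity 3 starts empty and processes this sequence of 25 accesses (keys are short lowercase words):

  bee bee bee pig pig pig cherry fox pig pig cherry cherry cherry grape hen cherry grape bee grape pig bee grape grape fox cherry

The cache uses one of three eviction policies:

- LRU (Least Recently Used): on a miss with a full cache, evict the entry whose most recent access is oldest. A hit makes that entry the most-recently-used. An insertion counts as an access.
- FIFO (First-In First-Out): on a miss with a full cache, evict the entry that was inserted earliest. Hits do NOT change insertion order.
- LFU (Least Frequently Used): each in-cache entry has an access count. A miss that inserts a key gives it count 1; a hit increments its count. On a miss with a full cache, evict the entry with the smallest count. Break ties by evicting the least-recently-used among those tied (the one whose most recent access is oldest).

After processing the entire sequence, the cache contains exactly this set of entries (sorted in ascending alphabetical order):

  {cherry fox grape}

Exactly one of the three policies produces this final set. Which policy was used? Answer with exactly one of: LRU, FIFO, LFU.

Answer: LRU

Derivation:
Simulating under each policy and comparing final sets:
  LRU: final set = {cherry fox grape} -> MATCHES target
  FIFO: final set = {cherry fox pig} -> differs
  LFU: final set = {cherry fox pig} -> differs
Only LRU produces the target set.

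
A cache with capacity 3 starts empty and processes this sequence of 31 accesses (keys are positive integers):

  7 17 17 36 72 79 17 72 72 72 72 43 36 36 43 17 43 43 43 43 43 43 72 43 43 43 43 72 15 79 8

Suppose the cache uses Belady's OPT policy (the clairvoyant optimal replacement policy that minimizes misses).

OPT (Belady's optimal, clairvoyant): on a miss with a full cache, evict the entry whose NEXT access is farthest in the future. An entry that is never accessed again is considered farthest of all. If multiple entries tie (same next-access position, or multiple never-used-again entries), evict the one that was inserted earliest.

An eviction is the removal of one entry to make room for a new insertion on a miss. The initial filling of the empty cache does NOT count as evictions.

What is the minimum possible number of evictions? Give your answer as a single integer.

Answer: 8

Derivation:
OPT (Belady) simulation (capacity=3):
  1. access 7: MISS. Cache: [7]
  2. access 17: MISS. Cache: [7 17]
  3. access 17: HIT. Next use of 17: step 7. Cache: [7 17]
  4. access 36: MISS. Cache: [7 17 36]
  5. access 72: MISS, evict 7 (next use: never). Cache: [17 36 72]
  6. access 79: MISS, evict 36 (next use: step 13). Cache: [17 72 79]
  7. access 17: HIT. Next use of 17: step 16. Cache: [17 72 79]
  8. access 72: HIT. Next use of 72: step 9. Cache: [17 72 79]
  9. access 72: HIT. Next use of 72: step 10. Cache: [17 72 79]
  10. access 72: HIT. Next use of 72: step 11. Cache: [17 72 79]
  11. access 72: HIT. Next use of 72: step 23. Cache: [17 72 79]
  12. access 43: MISS, evict 79 (next use: step 30). Cache: [17 72 43]
  13. access 36: MISS, evict 72 (next use: step 23). Cache: [17 43 36]
  14. access 36: HIT. Next use of 36: never. Cache: [17 43 36]
  15. access 43: HIT. Next use of 43: step 17. Cache: [17 43 36]
  16. access 17: HIT. Next use of 17: never. Cache: [17 43 36]
  17. access 43: HIT. Next use of 43: step 18. Cache: [17 43 36]
  18. access 43: HIT. Next use of 43: step 19. Cache: [17 43 36]
  19. access 43: HIT. Next use of 43: step 20. Cache: [17 43 36]
  20. access 43: HIT. Next use of 43: step 21. Cache: [17 43 36]
  21. access 43: HIT. Next use of 43: step 22. Cache: [17 43 36]
  22. access 43: HIT. Next use of 43: step 24. Cache: [17 43 36]
  23. access 72: MISS, evict 17 (next use: never). Cache: [43 36 72]
  24. access 43: HIT. Next use of 43: step 25. Cache: [43 36 72]
  25. access 43: HIT. Next use of 43: step 26. Cache: [43 36 72]
  26. access 43: HIT. Next use of 43: step 27. Cache: [43 36 72]
  27. access 43: HIT. Next use of 43: never. Cache: [43 36 72]
  28. access 72: HIT. Next use of 72: never. Cache: [43 36 72]
  29. access 15: MISS, evict 43 (next use: never). Cache: [36 72 15]
  30. access 79: MISS, evict 36 (next use: never). Cache: [72 15 79]
  31. access 8: MISS, evict 72 (next use: never). Cache: [15 79 8]
Total: 20 hits, 11 misses, 8 evictions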